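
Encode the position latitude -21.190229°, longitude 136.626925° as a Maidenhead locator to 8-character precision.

Offset from 180°W / 90°S: lon 316.62693°, lat 68.80977°.
Field: lon ⌊316.62693/20⌋ = 15 → P; lat ⌊68.80977/10⌋ = 6 → G.
Square: lon ⌊16.62693/2⌋ = 8; lat ⌊8.80977/1⌋ = 8.
Subsquare: lon ⌊0.62693/0.0833333⌋ = 7 → h; lat ⌊0.80977/0.0416667⌋ = 19 → t.
Extended square: lon ⌊0.04359/0.00833333⌋ = 5; lat ⌊0.01810/0.00416667⌋ = 4.

PG88ht54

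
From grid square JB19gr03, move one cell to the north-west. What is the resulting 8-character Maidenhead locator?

JB19fr94

Longitude extended square 0; −1 → -1, wraps to 9, carry into subsquare.
Longitude subsquare g = 6; −1 → 5 = f.
Latitude extended square 3; +1 → 4.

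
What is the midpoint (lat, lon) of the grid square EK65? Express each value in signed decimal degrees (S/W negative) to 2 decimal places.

15.50, -87.00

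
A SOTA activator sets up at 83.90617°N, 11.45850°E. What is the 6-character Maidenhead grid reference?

JR53rv

Add 180° to longitude and 90° to latitude: 191.4585, 173.9062.
Field (20°×10°, letters A–R): lon ⌊191.4585/20⌋ = 9 → J; lat ⌊173.9062/10⌋ = 17 → R.
Square (2°×1°, digits 0–9): lon ⌊11.4585/2⌋ = 5; lat ⌊3.9062/1⌋ = 3.
Subsquare (5′×2.5′, letters a–x): lon ⌊1.4585/0.0833333⌋ = 17 → r; lat ⌊0.9062/0.0416667⌋ = 21 → v.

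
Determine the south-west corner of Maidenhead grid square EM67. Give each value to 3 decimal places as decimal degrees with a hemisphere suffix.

37.000° N, 88.000° W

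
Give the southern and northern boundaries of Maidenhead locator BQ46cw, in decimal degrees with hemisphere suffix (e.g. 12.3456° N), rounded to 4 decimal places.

Field B=1, Q=16: +1·20° lon, +16·10° lat → SW at lon -160°, lat 70°.
Square 4, 6: +4·2° lon, +6·1° lat → SW at lon -152°, lat 76°.
Subsquare c=2, w=22: +2·0.0833333° lon, +22·0.0416667° lat → SW at lon -151.833°, lat 76.9167°.
Cell spans 0.0833333° lon × 0.0416667° lat.
south 76.9167° N, north 76.9583° N.

76.9167° N, 76.9583° N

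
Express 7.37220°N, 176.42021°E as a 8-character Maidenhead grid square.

Shift to the Maidenhead origin (180°W, 90°S): lon 356.42021, lat 97.37220.
Field: 356.42021/20 → 17 → R, 97.37220/10 → 9 → J; chars RJ.
Square: 16.42021/2 → 8, 7.37220/1 → 7; chars 87.
Subsquare: 0.42021/0.0833333 → 5 → f, 0.37220/0.0416667 → 8 → i; chars fi.
Extended square: 0.00354/0.00833333 → 0, 0.03887/0.00416667 → 9; chars 09.

RJ87fi09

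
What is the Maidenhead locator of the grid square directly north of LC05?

Latitude square 5; +1 → 6.
The longitude characters are unchanged.

LC06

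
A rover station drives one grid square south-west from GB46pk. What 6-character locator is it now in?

Longitude subsquare p = 15; −1 → 14 = o.
Latitude subsquare k = 10; −1 → 9 = j.

GB46oj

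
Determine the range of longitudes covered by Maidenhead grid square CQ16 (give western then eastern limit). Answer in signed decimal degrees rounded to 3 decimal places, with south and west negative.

Field C=2, Q=16: +2·20° lon, +16·10° lat → SW at lon -140°, lat 70°.
Square 1, 6: +1·2° lon, +6·1° lat → SW at lon -138°, lat 76°.
Cell spans 2° lon × 1° lat.
west -138.000, east -136.000.

-138.000, -136.000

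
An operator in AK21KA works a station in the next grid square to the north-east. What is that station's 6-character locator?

Longitude subsquare k = 10; +1 → 11 = l.
Latitude subsquare a = 0; +1 → 1 = b.

AK21lb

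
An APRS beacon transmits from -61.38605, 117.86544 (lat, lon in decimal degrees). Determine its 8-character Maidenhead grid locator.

Offset from 180°W / 90°S: lon 297.86544°, lat 28.61395°.
Field: 297.86544/20 → 14 → O, 28.61395/10 → 2 → C; chars OC.
Square: 17.86544/2 → 8, 8.61395/1 → 8; chars 88.
Subsquare: 1.86544/0.0833333 → 22 → w, 0.61395/0.0416667 → 14 → o; chars wo.
Extended square: 0.03211/0.00833333 → 3, 0.03062/0.00416667 → 7; chars 37.

OC88wo37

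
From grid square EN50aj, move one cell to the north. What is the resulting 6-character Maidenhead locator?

EN50ak

Latitude subsquare j = 9; +1 → 10 = k.
The longitude characters are unchanged.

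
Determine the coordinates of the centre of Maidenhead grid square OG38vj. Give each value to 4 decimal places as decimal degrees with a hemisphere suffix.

21.6042° S, 107.7917° E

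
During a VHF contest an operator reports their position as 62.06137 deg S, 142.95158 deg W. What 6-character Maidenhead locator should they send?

BC87mw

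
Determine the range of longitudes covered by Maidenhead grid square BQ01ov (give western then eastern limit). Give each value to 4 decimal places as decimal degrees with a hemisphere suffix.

Field B=1, Q=16: +1·20° lon, +16·10° lat → SW at lon -160°, lat 70°.
Square 0, 1: +0·2° lon, +1·1° lat → SW at lon -160°, lat 71°.
Subsquare o=14, v=21: +14·0.0833333° lon, +21·0.0416667° lat → SW at lon -158.833°, lat 71.875°.
Cell spans 0.0833333° lon × 0.0416667° lat.
west 158.8333° W, east 158.7500° W.

158.8333° W, 158.7500° W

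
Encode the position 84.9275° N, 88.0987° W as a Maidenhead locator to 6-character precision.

ER54ww

Offset from 180°W / 90°S: lon 91.9013°, lat 174.9275°.
Field: 91.9013/20 → 4 → E, 174.9275/10 → 17 → R; chars ER.
Square: 11.9013/2 → 5, 4.9275/1 → 4; chars 54.
Subsquare: 1.9013/0.0833333 → 22 → w, 0.9275/0.0416667 → 22 → w; chars ww.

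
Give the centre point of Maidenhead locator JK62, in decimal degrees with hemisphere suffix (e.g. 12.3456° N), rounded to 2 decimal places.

12.50° N, 13.00° E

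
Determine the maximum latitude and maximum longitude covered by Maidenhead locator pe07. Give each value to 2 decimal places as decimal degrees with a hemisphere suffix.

42.00° S, 122.00° E

Field P=15, E=4: +15·20° lon, +4·10° lat → SW at lon 120°, lat -50°.
Square 0, 7: +0·2° lon, +7·1° lat → SW at lon 120°, lat -43°.
Cell spans 2° lon × 1° lat. NE corner is SW corner plus one full cell.
latitude 42.00° S, longitude 122.00° E.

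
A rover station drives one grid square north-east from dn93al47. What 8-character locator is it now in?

DN93al58

Longitude extended square 4; +1 → 5.
Latitude extended square 7; +1 → 8.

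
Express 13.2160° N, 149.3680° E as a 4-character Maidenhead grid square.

Offset from 180°W / 90°S: lon 329.37°, lat 103.22°.
Field (20°×10°, letters A–R): lon ⌊329.37/20⌋ = 16 → Q; lat ⌊103.22/10⌋ = 10 → K.
Square (2°×1°, digits 0–9): lon ⌊9.37/2⌋ = 4; lat ⌊3.22/1⌋ = 3.

QK43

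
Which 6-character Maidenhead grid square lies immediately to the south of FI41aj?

Latitude subsquare j = 9; −1 → 8 = i.
The longitude characters are unchanged.

FI41ai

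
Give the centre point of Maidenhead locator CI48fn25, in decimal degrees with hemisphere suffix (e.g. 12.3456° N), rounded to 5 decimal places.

1.43542° S, 131.56250° W

Field C=2, I=8: +2·20° lon, +8·10° lat → SW at lon -140°, lat -10°.
Square 4, 8: +4·2° lon, +8·1° lat → SW at lon -132°, lat -2°.
Subsquare f=5, n=13: +5·0.0833333° lon, +13·0.0416667° lat → SW at lon -131.583°, lat -1.45833°.
Extended square 2, 5: +2·0.00833333° lon, +5·0.00416667° lat → SW at lon -131.567°, lat -1.4375°.
Cell spans 0.00833333° lon × 0.00416667° lat. Centre is SW corner plus half of each.
latitude 1.43542° S, longitude 131.56250° W.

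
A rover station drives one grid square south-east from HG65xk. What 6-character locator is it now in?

HG75aj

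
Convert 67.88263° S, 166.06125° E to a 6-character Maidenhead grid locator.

RC32ac

Shift to the Maidenhead origin (180°W, 90°S): lon 346.0612, lat 22.1174.
Field: lon ⌊346.0612/20⌋ = 17 → R; lat ⌊22.1174/10⌋ = 2 → C.
Square: lon ⌊6.0612/2⌋ = 3; lat ⌊2.1174/1⌋ = 2.
Subsquare: lon ⌊0.0612/0.0833333⌋ = 0 → a; lat ⌊0.1174/0.0416667⌋ = 2 → c.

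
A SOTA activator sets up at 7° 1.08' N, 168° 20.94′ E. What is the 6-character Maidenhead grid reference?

Shift to the Maidenhead origin (180°W, 90°S): lon 348.3490, lat 97.0180.
Field: lon ⌊348.3490/20⌋ = 17 → R; lat ⌊97.0180/10⌋ = 9 → J.
Square: lon ⌊8.3490/2⌋ = 4; lat ⌊7.0180/1⌋ = 7.
Subsquare: lon ⌊0.3490/0.0833333⌋ = 4 → e; lat ⌊0.0180/0.0416667⌋ = 0 → a.

RJ47ea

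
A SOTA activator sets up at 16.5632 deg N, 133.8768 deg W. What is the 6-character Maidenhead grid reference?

CK36bn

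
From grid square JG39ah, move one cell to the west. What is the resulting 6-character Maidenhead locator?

JG29xh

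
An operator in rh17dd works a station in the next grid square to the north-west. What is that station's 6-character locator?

RH17ce

Longitude subsquare d = 3; −1 → 2 = c.
Latitude subsquare d = 3; +1 → 4 = e.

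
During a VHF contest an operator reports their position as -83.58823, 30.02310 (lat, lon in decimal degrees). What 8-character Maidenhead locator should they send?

Shift to the Maidenhead origin (180°W, 90°S): lon 210.02310, lat 6.41177.
Field: lon ⌊210.02310/20⌋ = 10 → K; lat ⌊6.41177/10⌋ = 0 → A.
Square: lon ⌊10.02310/2⌋ = 5; lat ⌊6.41177/1⌋ = 6.
Subsquare: lon ⌊0.02310/0.0833333⌋ = 0 → a; lat ⌊0.41177/0.0416667⌋ = 9 → j.
Extended square: lon ⌊0.02310/0.00833333⌋ = 2; lat ⌊0.03677/0.00416667⌋ = 8.

KA56aj28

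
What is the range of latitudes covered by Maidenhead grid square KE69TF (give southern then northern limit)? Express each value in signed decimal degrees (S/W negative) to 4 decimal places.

-40.7917, -40.7500

Field K=10, E=4: +10·20° lon, +4·10° lat → SW at lon 20°, lat -50°.
Square 6, 9: +6·2° lon, +9·1° lat → SW at lon 32°, lat -41°.
Subsquare t=19, f=5: +19·0.0833333° lon, +5·0.0416667° lat → SW at lon 33.5833°, lat -40.7917°.
Cell spans 0.0833333° lon × 0.0416667° lat.
south -40.7917, north -40.7500.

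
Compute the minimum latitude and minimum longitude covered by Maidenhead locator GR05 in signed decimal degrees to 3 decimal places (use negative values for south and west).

85.000, -60.000

Field G=6, R=17: +6·20° lon, +17·10° lat → SW at lon -60°, lat 80°.
Square 0, 5: +0·2° lon, +5·1° lat → SW at lon -60°, lat 85°.
latitude 85.000, longitude -60.000.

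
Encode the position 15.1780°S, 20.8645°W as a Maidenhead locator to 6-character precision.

HH94nt

Shift to the Maidenhead origin (180°W, 90°S): lon 159.1355, lat 74.8220.
Field: 159.1355/20 → 7 → H, 74.8220/10 → 7 → H; chars HH.
Square: 19.1355/2 → 9, 4.8220/1 → 4; chars 94.
Subsquare: 1.1355/0.0833333 → 13 → n, 0.8220/0.0416667 → 19 → t; chars nt.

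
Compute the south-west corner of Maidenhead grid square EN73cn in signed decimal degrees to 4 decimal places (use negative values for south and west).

43.5417, -85.8333

Field E=4, N=13: +4·20° lon, +13·10° lat → SW at lon -100°, lat 40°.
Square 7, 3: +7·2° lon, +3·1° lat → SW at lon -86°, lat 43°.
Subsquare c=2, n=13: +2·0.0833333° lon, +13·0.0416667° lat → SW at lon -85.8333°, lat 43.5417°.
latitude 43.5417, longitude -85.8333.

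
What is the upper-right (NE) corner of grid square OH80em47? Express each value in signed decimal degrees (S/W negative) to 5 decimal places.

-19.46667, 116.37500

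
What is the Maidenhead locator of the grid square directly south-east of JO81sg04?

Longitude extended square 0; +1 → 1.
Latitude extended square 4; −1 → 3.

JO81sg13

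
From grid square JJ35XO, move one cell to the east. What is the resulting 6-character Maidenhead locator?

Longitude subsquare x = 23; +1 → 24, wraps to 0 = a, carry into square.
Longitude square 3; +1 → 4.
The latitude characters are unchanged.

JJ45ao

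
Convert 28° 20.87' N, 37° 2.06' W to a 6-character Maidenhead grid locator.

HL18li

Offset from 180°W / 90°S: lon 142.9657°, lat 118.3478°.
Field (20°×10°, letters A–R): lon ⌊142.9657/20⌋ = 7 → H; lat ⌊118.3478/10⌋ = 11 → L.
Square (2°×1°, digits 0–9): lon ⌊2.9657/2⌋ = 1; lat ⌊8.3478/1⌋ = 8.
Subsquare (5′×2.5′, letters a–x): lon ⌊0.9657/0.0833333⌋ = 11 → l; lat ⌊0.3478/0.0416667⌋ = 8 → i.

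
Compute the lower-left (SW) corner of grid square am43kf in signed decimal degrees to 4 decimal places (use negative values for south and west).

33.2083, -171.1667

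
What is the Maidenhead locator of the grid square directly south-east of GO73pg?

GO73qf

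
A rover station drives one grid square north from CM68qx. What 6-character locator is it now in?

Latitude subsquare x = 23; +1 → 24, wraps to 0 = a, carry into square.
Latitude square 8; +1 → 9.
The longitude characters are unchanged.

CM69qa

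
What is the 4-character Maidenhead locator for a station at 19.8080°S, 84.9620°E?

Add 180° to longitude and 90° to latitude: 264.96, 70.19.
Field: lon ⌊264.96/20⌋ = 13 → N; lat ⌊70.19/10⌋ = 7 → H.
Square: lon ⌊4.96/2⌋ = 2; lat ⌊0.19/1⌋ = 0.

NH20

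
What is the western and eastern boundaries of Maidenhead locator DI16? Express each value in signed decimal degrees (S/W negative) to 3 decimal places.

-118.000, -116.000

Field D=3, I=8: +3·20° lon, +8·10° lat → SW at lon -120°, lat -10°.
Square 1, 6: +1·2° lon, +6·1° lat → SW at lon -118°, lat -4°.
Cell spans 2° lon × 1° lat.
west -118.000, east -116.000.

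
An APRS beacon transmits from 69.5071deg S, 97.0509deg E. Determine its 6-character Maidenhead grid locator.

Add 180° to longitude and 90° to latitude: 277.0509, 20.4929.
Field: lon ⌊277.0509/20⌋ = 13 → N; lat ⌊20.4929/10⌋ = 2 → C.
Square: lon ⌊17.0509/2⌋ = 8; lat ⌊0.4929/1⌋ = 0.
Subsquare: lon ⌊1.0509/0.0833333⌋ = 12 → m; lat ⌊0.4929/0.0416667⌋ = 11 → l.

NC80ml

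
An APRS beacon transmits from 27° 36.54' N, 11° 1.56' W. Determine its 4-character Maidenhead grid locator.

IL47

Offset from 180°W / 90°S: lon 168.97°, lat 117.61°.
Field (20°×10°, letters A–R): 168.97/20 → 8 → I, 117.61/10 → 11 → L; chars IL.
Square (2°×1°, digits 0–9): 8.97/2 → 4, 7.61/1 → 7; chars 47.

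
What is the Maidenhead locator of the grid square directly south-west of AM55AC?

Longitude subsquare a = 0; −1 → -1, wraps to 23 = x, carry into square.
Longitude square 5; −1 → 4.
Latitude subsquare c = 2; −1 → 1 = b.

AM45xb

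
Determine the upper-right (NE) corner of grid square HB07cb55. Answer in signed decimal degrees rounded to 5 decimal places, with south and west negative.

-72.93333, -39.78333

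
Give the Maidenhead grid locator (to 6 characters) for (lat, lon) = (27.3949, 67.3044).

Offset from 180°W / 90°S: lon 247.3044°, lat 117.3949°.
Field: 247.3044/20 → 12 → M, 117.3949/10 → 11 → L; chars ML.
Square: 7.3044/2 → 3, 7.3949/1 → 7; chars 37.
Subsquare: 1.3044/0.0833333 → 15 → p, 0.3949/0.0416667 → 9 → j; chars pj.

ML37pj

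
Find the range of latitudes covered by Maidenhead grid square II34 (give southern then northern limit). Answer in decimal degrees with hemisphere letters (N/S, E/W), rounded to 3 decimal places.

Field I=8, I=8: +8·20° lon, +8·10° lat → SW at lon -20°, lat -10°.
Square 3, 4: +3·2° lon, +4·1° lat → SW at lon -14°, lat -6°.
Cell spans 2° lon × 1° lat.
south 6.000° S, north 5.000° S.

6.000° S, 5.000° S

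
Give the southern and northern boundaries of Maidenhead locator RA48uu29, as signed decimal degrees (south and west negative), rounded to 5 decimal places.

-81.12917, -81.12500

Field R=17, A=0: +17·20° lon, +0·10° lat → SW at lon 160°, lat -90°.
Square 4, 8: +4·2° lon, +8·1° lat → SW at lon 168°, lat -82°.
Subsquare u=20, u=20: +20·0.0833333° lon, +20·0.0416667° lat → SW at lon 169.667°, lat -81.1667°.
Extended square 2, 9: +2·0.00833333° lon, +9·0.00416667° lat → SW at lon 169.683°, lat -81.1292°.
Cell spans 0.00833333° lon × 0.00416667° lat.
south -81.12917, north -81.12500.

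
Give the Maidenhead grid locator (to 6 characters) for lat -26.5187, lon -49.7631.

Add 180° to longitude and 90° to latitude: 130.2369, 63.4813.
Field (20°×10°, letters A–R): 130.2369/20 → 6 → G, 63.4813/10 → 6 → G; chars GG.
Square (2°×1°, digits 0–9): 10.2369/2 → 5, 3.4813/1 → 3; chars 53.
Subsquare (5′×2.5′, letters a–x): 0.2369/0.0833333 → 2 → c, 0.4813/0.0416667 → 11 → l; chars cl.

GG53cl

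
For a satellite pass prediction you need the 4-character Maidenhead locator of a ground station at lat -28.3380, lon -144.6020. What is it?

Shift to the Maidenhead origin (180°W, 90°S): lon 35.40, lat 61.66.
Field: 35.40/20 → 1 → B, 61.66/10 → 6 → G; chars BG.
Square: 15.40/2 → 7, 1.66/1 → 1; chars 71.

BG71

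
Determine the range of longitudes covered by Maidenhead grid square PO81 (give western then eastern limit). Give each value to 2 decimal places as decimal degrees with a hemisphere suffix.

136.00° E, 138.00° E

Field P=15, O=14: +15·20° lon, +14·10° lat → SW at lon 120°, lat 50°.
Square 8, 1: +8·2° lon, +1·1° lat → SW at lon 136°, lat 51°.
Cell spans 2° lon × 1° lat.
west 136.00° E, east 138.00° E.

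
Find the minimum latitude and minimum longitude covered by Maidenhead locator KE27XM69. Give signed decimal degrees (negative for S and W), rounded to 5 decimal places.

-42.46250, 25.96667

Field K=10, E=4: +10·20° lon, +4·10° lat → SW at lon 20°, lat -50°.
Square 2, 7: +2·2° lon, +7·1° lat → SW at lon 24°, lat -43°.
Subsquare x=23, m=12: +23·0.0833333° lon, +12·0.0416667° lat → SW at lon 25.9167°, lat -42.5°.
Extended square 6, 9: +6·0.00833333° lon, +9·0.00416667° lat → SW at lon 25.9667°, lat -42.4625°.
latitude -42.46250, longitude 25.96667.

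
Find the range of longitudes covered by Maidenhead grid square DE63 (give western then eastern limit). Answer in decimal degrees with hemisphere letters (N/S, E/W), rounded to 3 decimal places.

Field D=3, E=4: +3·20° lon, +4·10° lat → SW at lon -120°, lat -50°.
Square 6, 3: +6·2° lon, +3·1° lat → SW at lon -108°, lat -47°.
Cell spans 2° lon × 1° lat.
west 108.000° W, east 106.000° W.

108.000° W, 106.000° W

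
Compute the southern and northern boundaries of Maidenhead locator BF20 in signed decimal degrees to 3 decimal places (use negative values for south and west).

-40.000, -39.000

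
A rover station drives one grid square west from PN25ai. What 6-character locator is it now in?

Longitude subsquare a = 0; −1 → -1, wraps to 23 = x, carry into square.
Longitude square 2; −1 → 1.
The latitude characters are unchanged.

PN15xi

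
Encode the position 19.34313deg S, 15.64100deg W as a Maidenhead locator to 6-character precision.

IH20ep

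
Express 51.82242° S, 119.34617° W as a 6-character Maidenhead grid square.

DD08he

Add 180° to longitude and 90° to latitude: 60.6538, 38.1776.
Field (20°×10°, letters A–R): 60.6538/20 → 3 → D, 38.1776/10 → 3 → D; chars DD.
Square (2°×1°, digits 0–9): 0.6538/2 → 0, 8.1776/1 → 8; chars 08.
Subsquare (5′×2.5′, letters a–x): 0.6538/0.0833333 → 7 → h, 0.1776/0.0416667 → 4 → e; chars he.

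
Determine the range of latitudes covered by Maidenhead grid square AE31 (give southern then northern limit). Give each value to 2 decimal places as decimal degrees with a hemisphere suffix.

Field A=0, E=4: +0·20° lon, +4·10° lat → SW at lon -180°, lat -50°.
Square 3, 1: +3·2° lon, +1·1° lat → SW at lon -174°, lat -49°.
Cell spans 2° lon × 1° lat.
south 49.00° S, north 48.00° S.

49.00° S, 48.00° S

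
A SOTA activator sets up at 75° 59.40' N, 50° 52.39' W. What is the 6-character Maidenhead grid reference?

Shift to the Maidenhead origin (180°W, 90°S): lon 129.1268, lat 165.9900.
Field (20°×10°, letters A–R): lon ⌊129.1268/20⌋ = 6 → G; lat ⌊165.9900/10⌋ = 16 → Q.
Square (2°×1°, digits 0–9): lon ⌊9.1268/2⌋ = 4; lat ⌊5.9900/1⌋ = 5.
Subsquare (5′×2.5′, letters a–x): lon ⌊1.1268/0.0833333⌋ = 13 → n; lat ⌊0.9900/0.0416667⌋ = 23 → x.

GQ45nx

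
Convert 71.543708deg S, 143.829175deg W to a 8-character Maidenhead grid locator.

Add 180° to longitude and 90° to latitude: 36.17083, 18.45629.
Field (20°×10°, letters A–R): lon ⌊36.17083/20⌋ = 1 → B; lat ⌊18.45629/10⌋ = 1 → B.
Square (2°×1°, digits 0–9): lon ⌊16.17083/2⌋ = 8; lat ⌊8.45629/1⌋ = 8.
Subsquare (5′×2.5′, letters a–x): lon ⌊0.17083/0.0833333⌋ = 2 → c; lat ⌊0.45629/0.0416667⌋ = 10 → k.
Extended square (30″×15″, digits 0–9): lon ⌊0.00416/0.00833333⌋ = 0; lat ⌊0.03963/0.00416667⌋ = 9.

BB88ck09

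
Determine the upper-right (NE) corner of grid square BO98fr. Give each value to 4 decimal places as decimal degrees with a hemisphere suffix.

Field B=1, O=14: +1·20° lon, +14·10° lat → SW at lon -160°, lat 50°.
Square 9, 8: +9·2° lon, +8·1° lat → SW at lon -142°, lat 58°.
Subsquare f=5, r=17: +5·0.0833333° lon, +17·0.0416667° lat → SW at lon -141.583°, lat 58.7083°.
Cell spans 0.0833333° lon × 0.0416667° lat. NE corner is SW corner plus one full cell.
latitude 58.7500° N, longitude 141.5000° W.

58.7500° N, 141.5000° W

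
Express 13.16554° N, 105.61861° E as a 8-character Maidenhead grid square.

Add 180° to longitude and 90° to latitude: 285.61861, 103.16554.
Field: lon ⌊285.61861/20⌋ = 14 → O; lat ⌊103.16554/10⌋ = 10 → K.
Square: lon ⌊5.61861/2⌋ = 2; lat ⌊3.16554/1⌋ = 3.
Subsquare: lon ⌊1.61861/0.0833333⌋ = 19 → t; lat ⌊0.16554/0.0416667⌋ = 3 → d.
Extended square: lon ⌊0.03528/0.00833333⌋ = 4; lat ⌊0.04054/0.00416667⌋ = 9.

OK23td49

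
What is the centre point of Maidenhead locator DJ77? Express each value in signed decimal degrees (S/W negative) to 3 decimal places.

7.500, -105.000

Field D=3, J=9: +3·20° lon, +9·10° lat → SW at lon -120°, lat 0°.
Square 7, 7: +7·2° lon, +7·1° lat → SW at lon -106°, lat 7°.
Cell spans 2° lon × 1° lat. Centre is SW corner plus half of each.
latitude 7.500, longitude -105.000.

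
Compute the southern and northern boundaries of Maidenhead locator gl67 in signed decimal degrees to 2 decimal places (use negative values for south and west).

Field G=6, L=11: +6·20° lon, +11·10° lat → SW at lon -60°, lat 20°.
Square 6, 7: +6·2° lon, +7·1° lat → SW at lon -48°, lat 27°.
Cell spans 2° lon × 1° lat.
south 27.00, north 28.00.

27.00, 28.00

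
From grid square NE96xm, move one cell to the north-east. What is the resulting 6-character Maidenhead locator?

OE06an

Longitude subsquare x = 23; +1 → 24, wraps to 0 = a, carry into square.
Longitude square 9; +1 → 10, wraps to 0, carry into field.
Longitude field N = 13; +1 → 14 = O.
Latitude subsquare m = 12; +1 → 13 = n.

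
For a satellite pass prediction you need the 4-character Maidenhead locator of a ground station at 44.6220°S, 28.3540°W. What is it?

Add 180° to longitude and 90° to latitude: 151.65, 45.38.
Field: lon ⌊151.65/20⌋ = 7 → H; lat ⌊45.38/10⌋ = 4 → E.
Square: lon ⌊11.65/2⌋ = 5; lat ⌊5.38/1⌋ = 5.

HE55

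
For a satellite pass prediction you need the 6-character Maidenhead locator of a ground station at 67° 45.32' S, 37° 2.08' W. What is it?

HC12lf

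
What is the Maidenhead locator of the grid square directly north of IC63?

IC64

Latitude square 3; +1 → 4.
The longitude characters are unchanged.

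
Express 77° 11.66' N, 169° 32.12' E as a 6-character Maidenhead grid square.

Shift to the Maidenhead origin (180°W, 90°S): lon 349.5353, lat 167.1943.
Field: lon ⌊349.5353/20⌋ = 17 → R; lat ⌊167.1943/10⌋ = 16 → Q.
Square: lon ⌊9.5353/2⌋ = 4; lat ⌊7.1943/1⌋ = 7.
Subsquare: lon ⌊1.5353/0.0833333⌋ = 18 → s; lat ⌊0.1943/0.0416667⌋ = 4 → e.

RQ47se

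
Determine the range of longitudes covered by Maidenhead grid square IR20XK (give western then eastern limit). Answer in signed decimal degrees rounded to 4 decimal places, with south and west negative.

-14.0833, -14.0000

Field I=8, R=17: +8·20° lon, +17·10° lat → SW at lon -20°, lat 80°.
Square 2, 0: +2·2° lon, +0·1° lat → SW at lon -16°, lat 80°.
Subsquare x=23, k=10: +23·0.0833333° lon, +10·0.0416667° lat → SW at lon -14.0833°, lat 80.4167°.
Cell spans 0.0833333° lon × 0.0416667° lat.
west -14.0833, east -14.0000.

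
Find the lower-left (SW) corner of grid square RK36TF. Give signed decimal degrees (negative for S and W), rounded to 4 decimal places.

16.2083, 167.5833

Field R=17, K=10: +17·20° lon, +10·10° lat → SW at lon 160°, lat 10°.
Square 3, 6: +3·2° lon, +6·1° lat → SW at lon 166°, lat 16°.
Subsquare t=19, f=5: +19·0.0833333° lon, +5·0.0416667° lat → SW at lon 167.583°, lat 16.2083°.
latitude 16.2083, longitude 167.5833.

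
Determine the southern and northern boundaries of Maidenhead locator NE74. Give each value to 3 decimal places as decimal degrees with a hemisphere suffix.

46.000° S, 45.000° S

Field N=13, E=4: +13·20° lon, +4·10° lat → SW at lon 80°, lat -50°.
Square 7, 4: +7·2° lon, +4·1° lat → SW at lon 94°, lat -46°.
Cell spans 2° lon × 1° lat.
south 46.000° S, north 45.000° S.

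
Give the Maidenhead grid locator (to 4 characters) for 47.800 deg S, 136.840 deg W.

CE12

Shift to the Maidenhead origin (180°W, 90°S): lon 43.16, lat 42.20.
Field: lon ⌊43.16/20⌋ = 2 → C; lat ⌊42.20/10⌋ = 4 → E.
Square: lon ⌊3.16/2⌋ = 1; lat ⌊2.20/1⌋ = 2.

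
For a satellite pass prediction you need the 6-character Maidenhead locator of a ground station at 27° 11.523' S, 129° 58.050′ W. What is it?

CG52at

Add 180° to longitude and 90° to latitude: 50.0325, 62.8080.
Field (20°×10°, letters A–R): lon ⌊50.0325/20⌋ = 2 → C; lat ⌊62.8080/10⌋ = 6 → G.
Square (2°×1°, digits 0–9): lon ⌊10.0325/2⌋ = 5; lat ⌊2.8080/1⌋ = 2.
Subsquare (5′×2.5′, letters a–x): lon ⌊0.0325/0.0833333⌋ = 0 → a; lat ⌊0.8080/0.0416667⌋ = 19 → t.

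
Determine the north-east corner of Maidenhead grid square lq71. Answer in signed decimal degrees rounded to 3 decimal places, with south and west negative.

Field L=11, Q=16: +11·20° lon, +16·10° lat → SW at lon 40°, lat 70°.
Square 7, 1: +7·2° lon, +1·1° lat → SW at lon 54°, lat 71°.
Cell spans 2° lon × 1° lat. NE corner is SW corner plus one full cell.
latitude 72.000, longitude 56.000.

72.000, 56.000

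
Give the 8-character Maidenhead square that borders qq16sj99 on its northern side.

Latitude extended square 9; +1 → 10, wraps to 0, carry into subsquare.
Latitude subsquare j = 9; +1 → 10 = k.
The longitude characters are unchanged.

QQ16sk90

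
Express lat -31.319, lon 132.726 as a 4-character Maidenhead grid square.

Offset from 180°W / 90°S: lon 312.73°, lat 58.68°.
Field: lon ⌊312.73/20⌋ = 15 → P; lat ⌊58.68/10⌋ = 5 → F.
Square: lon ⌊12.73/2⌋ = 6; lat ⌊8.68/1⌋ = 8.

PF68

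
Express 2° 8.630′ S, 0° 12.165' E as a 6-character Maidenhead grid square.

JI07cu

Add 180° to longitude and 90° to latitude: 180.2028, 87.8562.
Field: 180.2028/20 → 9 → J, 87.8562/10 → 8 → I; chars JI.
Square: 0.2028/2 → 0, 7.8562/1 → 7; chars 07.
Subsquare: 0.2028/0.0833333 → 2 → c, 0.8562/0.0416667 → 20 → u; chars cu.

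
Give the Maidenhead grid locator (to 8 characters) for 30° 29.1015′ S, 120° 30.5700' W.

CF99rm83

Offset from 180°W / 90°S: lon 59.49050°, lat 59.51497°.
Field: lon ⌊59.49050/20⌋ = 2 → C; lat ⌊59.51497/10⌋ = 5 → F.
Square: lon ⌊19.49050/2⌋ = 9; lat ⌊9.51497/1⌋ = 9.
Subsquare: lon ⌊1.49050/0.0833333⌋ = 17 → r; lat ⌊0.51497/0.0416667⌋ = 12 → m.
Extended square: lon ⌊0.07383/0.00833333⌋ = 8; lat ⌊0.01497/0.00416667⌋ = 3.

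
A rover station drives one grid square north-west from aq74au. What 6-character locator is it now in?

AQ64xv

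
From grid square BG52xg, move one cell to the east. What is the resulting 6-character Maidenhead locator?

BG62ag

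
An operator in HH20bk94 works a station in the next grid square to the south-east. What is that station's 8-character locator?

Longitude extended square 9; +1 → 10, wraps to 0, carry into subsquare.
Longitude subsquare b = 1; +1 → 2 = c.
Latitude extended square 4; −1 → 3.

HH20ck03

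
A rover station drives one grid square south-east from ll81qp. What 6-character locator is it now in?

LL81ro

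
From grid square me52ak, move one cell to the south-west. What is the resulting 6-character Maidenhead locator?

Longitude subsquare a = 0; −1 → -1, wraps to 23 = x, carry into square.
Longitude square 5; −1 → 4.
Latitude subsquare k = 10; −1 → 9 = j.

ME42xj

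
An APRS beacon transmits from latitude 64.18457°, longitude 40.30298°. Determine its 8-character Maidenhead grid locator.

Shift to the Maidenhead origin (180°W, 90°S): lon 220.30298, lat 154.18457.
Field: lon ⌊220.30298/20⌋ = 11 → L; lat ⌊154.18457/10⌋ = 15 → P.
Square: lon ⌊0.30298/2⌋ = 0; lat ⌊4.18457/1⌋ = 4.
Subsquare: lon ⌊0.30298/0.0833333⌋ = 3 → d; lat ⌊0.18457/0.0416667⌋ = 4 → e.
Extended square: lon ⌊0.05298/0.00833333⌋ = 6; lat ⌊0.01790/0.00416667⌋ = 4.

LP04de64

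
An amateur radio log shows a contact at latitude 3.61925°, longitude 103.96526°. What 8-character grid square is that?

Shift to the Maidenhead origin (180°W, 90°S): lon 283.96526, lat 93.61925.
Field: lon ⌊283.96526/20⌋ = 14 → O; lat ⌊93.61925/10⌋ = 9 → J.
Square: lon ⌊3.96526/2⌋ = 1; lat ⌊3.61925/1⌋ = 3.
Subsquare: lon ⌊1.96526/0.0833333⌋ = 23 → x; lat ⌊0.61925/0.0416667⌋ = 14 → o.
Extended square: lon ⌊0.04859/0.00833333⌋ = 5; lat ⌊0.03592/0.00416667⌋ = 8.

OJ13xo58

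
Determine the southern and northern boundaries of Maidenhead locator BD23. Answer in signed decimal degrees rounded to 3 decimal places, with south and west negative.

-57.000, -56.000

Field B=1, D=3: +1·20° lon, +3·10° lat → SW at lon -160°, lat -60°.
Square 2, 3: +2·2° lon, +3·1° lat → SW at lon -156°, lat -57°.
Cell spans 2° lon × 1° lat.
south -57.000, north -56.000.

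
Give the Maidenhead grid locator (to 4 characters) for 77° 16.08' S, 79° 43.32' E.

MB92

Offset from 180°W / 90°S: lon 259.72°, lat 12.73°.
Field (20°×10°, letters A–R): 259.72/20 → 12 → M, 12.73/10 → 1 → B; chars MB.
Square (2°×1°, digits 0–9): 19.72/2 → 9, 2.73/1 → 2; chars 92.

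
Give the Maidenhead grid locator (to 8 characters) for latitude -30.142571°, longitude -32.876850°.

HF39nu45

Offset from 180°W / 90°S: lon 147.12315°, lat 59.85743°.
Field: 147.12315/20 → 7 → H, 59.85743/10 → 5 → F; chars HF.
Square: 7.12315/2 → 3, 9.85743/1 → 9; chars 39.
Subsquare: 1.12315/0.0833333 → 13 → n, 0.85743/0.0416667 → 20 → u; chars nu.
Extended square: 0.03982/0.00833333 → 4, 0.02410/0.00416667 → 5; chars 45.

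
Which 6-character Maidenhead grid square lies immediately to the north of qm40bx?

QM41ba

Latitude subsquare x = 23; +1 → 24, wraps to 0 = a, carry into square.
Latitude square 0; +1 → 1.
The longitude characters are unchanged.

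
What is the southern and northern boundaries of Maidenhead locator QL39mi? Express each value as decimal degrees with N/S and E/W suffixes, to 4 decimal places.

29.3333° N, 29.3750° N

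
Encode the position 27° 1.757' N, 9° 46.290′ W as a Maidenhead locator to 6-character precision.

Offset from 180°W / 90°S: lon 170.2285°, lat 117.0293°.
Field (20°×10°, letters A–R): 170.2285/20 → 8 → I, 117.0293/10 → 11 → L; chars IL.
Square (2°×1°, digits 0–9): 10.2285/2 → 5, 7.0293/1 → 7; chars 57.
Subsquare (5′×2.5′, letters a–x): 0.2285/0.0833333 → 2 → c, 0.0293/0.0416667 → 0 → a; chars ca.

IL57ca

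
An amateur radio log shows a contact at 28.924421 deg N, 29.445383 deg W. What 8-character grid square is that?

HL58gw61

Shift to the Maidenhead origin (180°W, 90°S): lon 150.55462, lat 118.92442.
Field (20°×10°, letters A–R): lon ⌊150.55462/20⌋ = 7 → H; lat ⌊118.92442/10⌋ = 11 → L.
Square (2°×1°, digits 0–9): lon ⌊10.55462/2⌋ = 5; lat ⌊8.92442/1⌋ = 8.
Subsquare (5′×2.5′, letters a–x): lon ⌊0.55462/0.0833333⌋ = 6 → g; lat ⌊0.92442/0.0416667⌋ = 22 → w.
Extended square (30″×15″, digits 0–9): lon ⌊0.05462/0.00833333⌋ = 6; lat ⌊0.00775/0.00416667⌋ = 1.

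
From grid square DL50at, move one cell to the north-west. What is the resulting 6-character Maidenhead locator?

DL40xu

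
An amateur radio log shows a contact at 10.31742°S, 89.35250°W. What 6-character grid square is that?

Shift to the Maidenhead origin (180°W, 90°S): lon 90.6475, lat 79.6826.
Field (20°×10°, letters A–R): lon ⌊90.6475/20⌋ = 4 → E; lat ⌊79.6826/10⌋ = 7 → H.
Square (2°×1°, digits 0–9): lon ⌊10.6475/2⌋ = 5; lat ⌊9.6826/1⌋ = 9.
Subsquare (5′×2.5′, letters a–x): lon ⌊0.6475/0.0833333⌋ = 7 → h; lat ⌊0.6826/0.0416667⌋ = 16 → q.

EH59hq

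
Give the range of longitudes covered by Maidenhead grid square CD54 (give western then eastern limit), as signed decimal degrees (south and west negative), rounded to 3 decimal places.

-130.000, -128.000

Field C=2, D=3: +2·20° lon, +3·10° lat → SW at lon -140°, lat -60°.
Square 5, 4: +5·2° lon, +4·1° lat → SW at lon -130°, lat -56°.
Cell spans 2° lon × 1° lat.
west -130.000, east -128.000.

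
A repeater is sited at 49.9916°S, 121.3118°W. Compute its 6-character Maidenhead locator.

CE90ia

Add 180° to longitude and 90° to latitude: 58.6882, 40.0084.
Field: lon ⌊58.6882/20⌋ = 2 → C; lat ⌊40.0084/10⌋ = 4 → E.
Square: lon ⌊18.6882/2⌋ = 9; lat ⌊0.0084/1⌋ = 0.
Subsquare: lon ⌊0.6882/0.0833333⌋ = 8 → i; lat ⌊0.0084/0.0416667⌋ = 0 → a.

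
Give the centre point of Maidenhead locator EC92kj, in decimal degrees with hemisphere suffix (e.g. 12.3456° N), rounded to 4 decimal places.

67.6042° S, 81.1250° W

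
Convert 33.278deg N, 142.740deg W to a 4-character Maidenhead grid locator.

Offset from 180°W / 90°S: lon 37.26°, lat 123.28°.
Field (20°×10°, letters A–R): 37.26/20 → 1 → B, 123.28/10 → 12 → M; chars BM.
Square (2°×1°, digits 0–9): 17.26/2 → 8, 3.28/1 → 3; chars 83.

BM83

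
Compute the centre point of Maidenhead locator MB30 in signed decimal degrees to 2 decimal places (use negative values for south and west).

-79.50, 67.00

Field M=12, B=1: +12·20° lon, +1·10° lat → SW at lon 60°, lat -80°.
Square 3, 0: +3·2° lon, +0·1° lat → SW at lon 66°, lat -80°.
Cell spans 2° lon × 1° lat. Centre is SW corner plus half of each.
latitude -79.50, longitude 67.00.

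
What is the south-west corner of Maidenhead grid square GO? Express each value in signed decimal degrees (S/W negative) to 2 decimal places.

Field G=6, O=14: +6·20° lon, +14·10° lat → SW at lon -60°, lat 50°.
latitude 50.00, longitude -60.00.

50.00, -60.00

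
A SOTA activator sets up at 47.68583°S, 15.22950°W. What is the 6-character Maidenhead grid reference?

Offset from 180°W / 90°S: lon 164.7705°, lat 42.3142°.
Field: lon ⌊164.7705/20⌋ = 8 → I; lat ⌊42.3142/10⌋ = 4 → E.
Square: lon ⌊4.7705/2⌋ = 2; lat ⌊2.3142/1⌋ = 2.
Subsquare: lon ⌊0.7705/0.0833333⌋ = 9 → j; lat ⌊0.3142/0.0416667⌋ = 7 → h.

IE22jh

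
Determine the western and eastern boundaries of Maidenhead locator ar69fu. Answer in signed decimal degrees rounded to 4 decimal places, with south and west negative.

-167.5833, -167.5000

Field A=0, R=17: +0·20° lon, +17·10° lat → SW at lon -180°, lat 80°.
Square 6, 9: +6·2° lon, +9·1° lat → SW at lon -168°, lat 89°.
Subsquare f=5, u=20: +5·0.0833333° lon, +20·0.0416667° lat → SW at lon -167.583°, lat 89.8333°.
Cell spans 0.0833333° lon × 0.0416667° lat.
west -167.5833, east -167.5000.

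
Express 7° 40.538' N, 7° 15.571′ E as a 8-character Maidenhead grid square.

Offset from 180°W / 90°S: lon 187.25952°, lat 97.67563°.
Field (20°×10°, letters A–R): 187.25952/20 → 9 → J, 97.67563/10 → 9 → J; chars JJ.
Square (2°×1°, digits 0–9): 7.25952/2 → 3, 7.67563/1 → 7; chars 37.
Subsquare (5′×2.5′, letters a–x): 1.25952/0.0833333 → 15 → p, 0.67563/0.0416667 → 16 → q; chars pq.
Extended square (30″×15″, digits 0–9): 0.00952/0.00833333 → 1, 0.00897/0.00416667 → 2; chars 12.

JJ37pq12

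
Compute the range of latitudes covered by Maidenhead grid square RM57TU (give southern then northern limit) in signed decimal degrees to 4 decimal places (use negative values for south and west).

Field R=17, M=12: +17·20° lon, +12·10° lat → SW at lon 160°, lat 30°.
Square 5, 7: +5·2° lon, +7·1° lat → SW at lon 170°, lat 37°.
Subsquare t=19, u=20: +19·0.0833333° lon, +20·0.0416667° lat → SW at lon 171.583°, lat 37.8333°.
Cell spans 0.0833333° lon × 0.0416667° lat.
south 37.8333, north 37.8750.

37.8333, 37.8750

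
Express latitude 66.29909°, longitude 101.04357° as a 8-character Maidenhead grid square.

OP06mh51

Add 180° to longitude and 90° to latitude: 281.04357, 156.29909.
Field: lon ⌊281.04357/20⌋ = 14 → O; lat ⌊156.29909/10⌋ = 15 → P.
Square: lon ⌊1.04357/2⌋ = 0; lat ⌊6.29909/1⌋ = 6.
Subsquare: lon ⌊1.04357/0.0833333⌋ = 12 → m; lat ⌊0.29909/0.0416667⌋ = 7 → h.
Extended square: lon ⌊0.04357/0.00833333⌋ = 5; lat ⌊0.00742/0.00416667⌋ = 1.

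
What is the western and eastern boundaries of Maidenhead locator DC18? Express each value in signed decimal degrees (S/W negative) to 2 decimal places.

Field D=3, C=2: +3·20° lon, +2·10° lat → SW at lon -120°, lat -70°.
Square 1, 8: +1·2° lon, +8·1° lat → SW at lon -118°, lat -62°.
Cell spans 2° lon × 1° lat.
west -118.00, east -116.00.

-118.00, -116.00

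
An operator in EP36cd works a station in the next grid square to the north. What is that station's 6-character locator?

EP36ce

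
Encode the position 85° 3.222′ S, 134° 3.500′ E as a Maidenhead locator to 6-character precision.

Shift to the Maidenhead origin (180°W, 90°S): lon 314.0583, lat 4.9463.
Field (20°×10°, letters A–R): 314.0583/20 → 15 → P, 4.9463/10 → 0 → A; chars PA.
Square (2°×1°, digits 0–9): 14.0583/2 → 7, 4.9463/1 → 4; chars 74.
Subsquare (5′×2.5′, letters a–x): 0.0583/0.0833333 → 0 → a, 0.9463/0.0416667 → 22 → w; chars aw.

PA74aw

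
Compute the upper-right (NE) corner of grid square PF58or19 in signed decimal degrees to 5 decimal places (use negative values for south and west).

-31.25000, 131.18333

Field P=15, F=5: +15·20° lon, +5·10° lat → SW at lon 120°, lat -40°.
Square 5, 8: +5·2° lon, +8·1° lat → SW at lon 130°, lat -32°.
Subsquare o=14, r=17: +14·0.0833333° lon, +17·0.0416667° lat → SW at lon 131.167°, lat -31.2917°.
Extended square 1, 9: +1·0.00833333° lon, +9·0.00416667° lat → SW at lon 131.175°, lat -31.2542°.
Cell spans 0.00833333° lon × 0.00416667° lat. NE corner is SW corner plus one full cell.
latitude -31.25000, longitude 131.18333.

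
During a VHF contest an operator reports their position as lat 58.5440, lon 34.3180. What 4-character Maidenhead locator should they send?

KO78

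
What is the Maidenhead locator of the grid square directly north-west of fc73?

FC64

Longitude square 7; −1 → 6.
Latitude square 3; +1 → 4.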